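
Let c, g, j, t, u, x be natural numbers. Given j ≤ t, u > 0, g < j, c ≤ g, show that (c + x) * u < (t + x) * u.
g < j and j ≤ t, thus g < t. Since c ≤ g, c < t. Then c + x < t + x. Since u > 0, by multiplying by a positive, (c + x) * u < (t + x) * u.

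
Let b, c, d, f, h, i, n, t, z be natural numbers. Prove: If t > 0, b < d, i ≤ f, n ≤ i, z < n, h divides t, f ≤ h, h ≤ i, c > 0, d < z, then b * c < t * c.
d < z and z < n, therefore d < n. Since n ≤ i, d < i. b < d, so b < i. i ≤ f and f ≤ h, hence i ≤ h. Since h ≤ i, h = i. h divides t and t > 0, thus h ≤ t. Since h = i, i ≤ t. b < i, so b < t. Since c > 0, by multiplying by a positive, b * c < t * c.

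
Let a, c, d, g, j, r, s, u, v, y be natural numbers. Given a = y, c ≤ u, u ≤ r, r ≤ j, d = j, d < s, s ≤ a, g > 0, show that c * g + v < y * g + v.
Since c ≤ u and u ≤ r, c ≤ r. d < s and s ≤ a, so d < a. d = j, so j < a. Since r ≤ j, r < a. c ≤ r, so c < a. From a = y, c < y. g > 0, so c * g < y * g. Then c * g + v < y * g + v.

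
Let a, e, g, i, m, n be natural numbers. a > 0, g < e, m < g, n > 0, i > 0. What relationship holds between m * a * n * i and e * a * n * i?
m * a * n * i < e * a * n * i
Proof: From m < g and g < e, m < e. a > 0, so m * a < e * a. n > 0, so m * a * n < e * a * n. i > 0, so m * a * n * i < e * a * n * i.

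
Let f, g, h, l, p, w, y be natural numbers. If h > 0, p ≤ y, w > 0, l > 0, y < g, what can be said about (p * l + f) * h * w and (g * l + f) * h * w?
(p * l + f) * h * w < (g * l + f) * h * w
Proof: p ≤ y and y < g, hence p < g. Since l > 0, by multiplying by a positive, p * l < g * l. Then p * l + f < g * l + f. Since h > 0, by multiplying by a positive, (p * l + f) * h < (g * l + f) * h. Since w > 0, by multiplying by a positive, (p * l + f) * h * w < (g * l + f) * h * w.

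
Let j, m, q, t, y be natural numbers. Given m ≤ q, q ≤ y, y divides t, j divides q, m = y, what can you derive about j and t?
j divides t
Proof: m = y and m ≤ q, thus y ≤ q. Since q ≤ y, q = y. From j divides q, j divides y. Since y divides t, j divides t.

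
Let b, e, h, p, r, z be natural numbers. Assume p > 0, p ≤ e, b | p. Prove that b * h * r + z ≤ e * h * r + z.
From b | p and p > 0, b ≤ p. Because p ≤ e, b ≤ e. Then b * h ≤ e * h. Then b * h * r ≤ e * h * r. Then b * h * r + z ≤ e * h * r + z.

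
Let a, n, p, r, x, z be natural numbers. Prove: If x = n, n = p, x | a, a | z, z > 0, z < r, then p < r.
From x = n and n = p, x = p. From x | a and a | z, x | z. Since z > 0, x ≤ z. Since z < r, x < r. Since x = p, p < r.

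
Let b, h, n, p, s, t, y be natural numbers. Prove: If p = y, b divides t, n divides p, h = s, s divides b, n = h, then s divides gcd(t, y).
Since s divides b and b divides t, s divides t. Because n = h and h = s, n = s. n divides p, so s divides p. p = y, so s divides y. Since s divides t, s divides gcd(t, y).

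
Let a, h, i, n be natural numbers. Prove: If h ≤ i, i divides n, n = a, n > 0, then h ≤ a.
Because i divides n and n > 0, i ≤ n. n = a, so i ≤ a. h ≤ i, so h ≤ a.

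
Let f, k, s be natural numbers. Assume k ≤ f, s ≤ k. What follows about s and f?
s ≤ f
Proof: Since s ≤ k and k ≤ f, by transitivity, s ≤ f.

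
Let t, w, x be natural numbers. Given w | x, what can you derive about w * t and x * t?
w * t | x * t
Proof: Since w | x, by multiplying both sides, w * t | x * t.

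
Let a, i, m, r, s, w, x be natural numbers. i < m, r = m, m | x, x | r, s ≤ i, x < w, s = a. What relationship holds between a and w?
a < w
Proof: Because r = m and x | r, x | m. m | x, so m = x. Because s ≤ i and i < m, s < m. m = x, so s < x. x < w, so s < w. Since s = a, a < w.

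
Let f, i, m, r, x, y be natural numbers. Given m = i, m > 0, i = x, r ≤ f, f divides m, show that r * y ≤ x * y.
m = i and i = x, thus m = x. f divides m and m > 0, so f ≤ m. Since m = x, f ≤ x. Because r ≤ f, r ≤ x. By multiplying by a non-negative, r * y ≤ x * y.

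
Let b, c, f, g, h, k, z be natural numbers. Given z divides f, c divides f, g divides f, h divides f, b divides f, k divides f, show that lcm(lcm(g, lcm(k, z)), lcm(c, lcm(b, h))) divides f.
k divides f and z divides f, hence lcm(k, z) divides f. From g divides f, lcm(g, lcm(k, z)) divides f. b divides f and h divides f, hence lcm(b, h) divides f. c divides f, so lcm(c, lcm(b, h)) divides f. lcm(g, lcm(k, z)) divides f, so lcm(lcm(g, lcm(k, z)), lcm(c, lcm(b, h))) divides f.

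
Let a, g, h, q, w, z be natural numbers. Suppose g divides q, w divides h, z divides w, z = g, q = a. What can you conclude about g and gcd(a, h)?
g divides gcd(a, h)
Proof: q = a and g divides q, hence g divides a. Because z = g and z divides w, g divides w. Since w divides h, g divides h. g divides a, so g divides gcd(a, h).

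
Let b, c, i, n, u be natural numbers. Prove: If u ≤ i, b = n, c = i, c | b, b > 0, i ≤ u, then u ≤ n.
Because i ≤ u and u ≤ i, i = u. Since c = i, c = u. Since c | b and b > 0, c ≤ b. Since b = n, c ≤ n. Since c = u, u ≤ n.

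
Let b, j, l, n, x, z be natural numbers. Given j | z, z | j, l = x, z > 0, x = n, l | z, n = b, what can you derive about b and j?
b ≤ j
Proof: Because x = n and n = b, x = b. z | j and j | z, thus z = j. Because l | z and z > 0, l ≤ z. Since l = x, x ≤ z. z = j, so x ≤ j. x = b, so b ≤ j.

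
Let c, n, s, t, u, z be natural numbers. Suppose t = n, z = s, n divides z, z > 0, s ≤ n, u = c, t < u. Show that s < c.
n divides z and z > 0, hence n ≤ z. z = s, so n ≤ s. Since s ≤ n, n = s. t = n, so t = s. u = c and t < u, therefore t < c. t = s, so s < c.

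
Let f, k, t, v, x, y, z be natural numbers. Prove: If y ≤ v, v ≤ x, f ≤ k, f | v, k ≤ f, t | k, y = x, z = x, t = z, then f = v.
t = z and z = x, so t = x. From y = x and y ≤ v, x ≤ v. v ≤ x, so x = v. t = x, so t = v. Since k ≤ f and f ≤ k, k = f. Since t | k, t | f. From t = v, v | f. Because f | v, f = v.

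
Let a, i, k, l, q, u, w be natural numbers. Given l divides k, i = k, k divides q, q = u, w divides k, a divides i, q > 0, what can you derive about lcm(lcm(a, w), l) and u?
lcm(lcm(a, w), l) ≤ u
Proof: i = k and a divides i, hence a divides k. Since w divides k, lcm(a, w) divides k. Since l divides k, lcm(lcm(a, w), l) divides k. k divides q, so lcm(lcm(a, w), l) divides q. Since q > 0, lcm(lcm(a, w), l) ≤ q. Since q = u, lcm(lcm(a, w), l) ≤ u.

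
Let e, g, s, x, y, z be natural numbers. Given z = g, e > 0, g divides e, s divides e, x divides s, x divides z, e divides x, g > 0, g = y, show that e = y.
x divides s and s divides e, therefore x divides e. Since e divides x, x = e. Because x divides z, e divides z. Because z = g, e divides g. g > 0, so e ≤ g. Since g divides e and e > 0, g ≤ e. Since e ≤ g, e = g. Since g = y, e = y.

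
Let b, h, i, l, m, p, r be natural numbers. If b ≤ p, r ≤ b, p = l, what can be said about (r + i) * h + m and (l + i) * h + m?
(r + i) * h + m ≤ (l + i) * h + m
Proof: p = l and b ≤ p, so b ≤ l. r ≤ b, so r ≤ l. Then r + i ≤ l + i. Then (r + i) * h ≤ (l + i) * h. Then (r + i) * h + m ≤ (l + i) * h + m.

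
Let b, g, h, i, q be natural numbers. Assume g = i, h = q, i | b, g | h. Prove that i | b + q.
Because h = q and g | h, g | q. Since g = i, i | q. i | b, so i | b + q.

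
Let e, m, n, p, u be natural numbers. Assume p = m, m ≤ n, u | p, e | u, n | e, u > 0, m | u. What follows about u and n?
u = n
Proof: Because p = m and u | p, u | m. Since m | u, m = u. Since m ≤ n, u ≤ n. n | e and e | u, thus n | u. Since u > 0, n ≤ u. u ≤ n, so u = n.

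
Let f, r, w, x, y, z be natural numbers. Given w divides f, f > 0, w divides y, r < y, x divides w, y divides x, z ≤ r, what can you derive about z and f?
z < f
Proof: From z ≤ r and r < y, z < y. y divides x and x divides w, thus y divides w. Since w divides y, w = y. w divides f, so y divides f. Because f > 0, y ≤ f. Because z < y, z < f.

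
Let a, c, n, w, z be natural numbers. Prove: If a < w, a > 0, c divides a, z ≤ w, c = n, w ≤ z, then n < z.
w ≤ z and z ≤ w, therefore w = z. c = n and c divides a, thus n divides a. a > 0, so n ≤ a. Since a < w, n < w. w = z, so n < z.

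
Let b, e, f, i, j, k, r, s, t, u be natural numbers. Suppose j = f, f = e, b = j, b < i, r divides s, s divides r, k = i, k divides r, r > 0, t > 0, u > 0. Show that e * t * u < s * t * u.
j = f and f = e, therefore j = e. Because b = j and b < i, j < i. r divides s and s divides r, thus r = s. k divides r and r > 0, hence k ≤ r. k = i, so i ≤ r. Since r = s, i ≤ s. Because j < i, j < s. j = e, so e < s. From t > 0, by multiplying by a positive, e * t < s * t. Using u > 0, by multiplying by a positive, e * t * u < s * t * u.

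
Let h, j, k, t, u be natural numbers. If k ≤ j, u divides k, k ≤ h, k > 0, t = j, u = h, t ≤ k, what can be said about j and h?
j = h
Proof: t = j and t ≤ k, thus j ≤ k. k ≤ j, so j = k. u = h and u divides k, therefore h divides k. Since k > 0, h ≤ k. Since k ≤ h, k = h. Since j = k, j = h.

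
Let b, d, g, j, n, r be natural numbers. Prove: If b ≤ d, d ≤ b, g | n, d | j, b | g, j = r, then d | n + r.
b ≤ d and d ≤ b, thus b = d. b | g and g | n, hence b | n. b = d, so d | n. j = r and d | j, hence d | r. d | n, so d | n + r.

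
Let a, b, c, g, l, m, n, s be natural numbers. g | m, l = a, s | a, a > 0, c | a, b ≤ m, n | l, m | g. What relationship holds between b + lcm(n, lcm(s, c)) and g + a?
b + lcm(n, lcm(s, c)) ≤ g + a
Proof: m | g and g | m, hence m = g. Since b ≤ m, b ≤ g. l = a and n | l, therefore n | a. Since s | a and c | a, lcm(s, c) | a. From n | a, lcm(n, lcm(s, c)) | a. a > 0, so lcm(n, lcm(s, c)) ≤ a. Since b ≤ g, b + lcm(n, lcm(s, c)) ≤ g + a.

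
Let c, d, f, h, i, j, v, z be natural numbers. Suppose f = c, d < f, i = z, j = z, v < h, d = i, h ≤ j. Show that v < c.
Because j = z and h ≤ j, h ≤ z. d = i and i = z, so d = z. From d < f, z < f. Since f = c, z < c. h ≤ z, so h < c. Because v < h, v < c.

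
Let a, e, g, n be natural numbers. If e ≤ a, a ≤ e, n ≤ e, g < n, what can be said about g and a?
g < a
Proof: Because e ≤ a and a ≤ e, e = a. n ≤ e, so n ≤ a. Since g < n, g < a.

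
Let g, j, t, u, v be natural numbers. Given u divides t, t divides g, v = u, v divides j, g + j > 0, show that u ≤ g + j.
u divides t and t divides g, hence u divides g. From v = u and v divides j, u divides j. Since u divides g, u divides g + j. g + j > 0, so u ≤ g + j.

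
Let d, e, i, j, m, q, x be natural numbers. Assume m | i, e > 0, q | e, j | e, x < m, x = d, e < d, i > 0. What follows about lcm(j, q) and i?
lcm(j, q) < i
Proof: j | e and q | e, so lcm(j, q) | e. e > 0, so lcm(j, q) ≤ e. m | i and i > 0, hence m ≤ i. Since x < m, x < i. Because x = d, d < i. e < d, so e < i. lcm(j, q) ≤ e, so lcm(j, q) < i.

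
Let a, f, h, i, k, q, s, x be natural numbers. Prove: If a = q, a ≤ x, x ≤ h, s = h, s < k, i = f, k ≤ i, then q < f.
a = q and a ≤ x, so q ≤ x. i = f and k ≤ i, hence k ≤ f. s < k, so s < f. s = h, so h < f. Since x ≤ h, x < f. Since q ≤ x, q < f.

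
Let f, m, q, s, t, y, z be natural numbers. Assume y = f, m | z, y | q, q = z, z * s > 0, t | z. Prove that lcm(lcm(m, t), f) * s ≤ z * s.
Since m | z and t | z, lcm(m, t) | z. y = f and y | q, so f | q. Since q = z, f | z. lcm(m, t) | z, so lcm(lcm(m, t), f) | z. Then lcm(lcm(m, t), f) * s | z * s. Since z * s > 0, lcm(lcm(m, t), f) * s ≤ z * s.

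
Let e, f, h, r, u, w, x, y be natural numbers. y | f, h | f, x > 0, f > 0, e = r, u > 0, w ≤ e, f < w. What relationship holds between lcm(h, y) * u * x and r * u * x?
lcm(h, y) * u * x < r * u * x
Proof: Since h | f and y | f, lcm(h, y) | f. f > 0, so lcm(h, y) ≤ f. f < w and w ≤ e, so f < e. Because lcm(h, y) ≤ f, lcm(h, y) < e. Since e = r, lcm(h, y) < r. u > 0, so lcm(h, y) * u < r * u. Since x > 0, lcm(h, y) * u * x < r * u * x.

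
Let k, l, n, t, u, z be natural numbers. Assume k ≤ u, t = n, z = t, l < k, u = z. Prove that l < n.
u = z and z = t, so u = t. k ≤ u, so k ≤ t. Since l < k, l < t. t = n, so l < n.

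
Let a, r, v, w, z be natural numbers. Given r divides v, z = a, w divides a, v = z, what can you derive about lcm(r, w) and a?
lcm(r, w) divides a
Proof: v = z and z = a, thus v = a. Since r divides v, r divides a. From w divides a, lcm(r, w) divides a.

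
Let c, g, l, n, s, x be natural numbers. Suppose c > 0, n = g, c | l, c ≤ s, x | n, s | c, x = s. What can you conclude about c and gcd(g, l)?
c | gcd(g, l)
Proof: s | c and c > 0, therefore s ≤ c. c ≤ s, so s = c. Since x = s, x = c. n = g and x | n, therefore x | g. Since x = c, c | g. c | l, so c | gcd(g, l).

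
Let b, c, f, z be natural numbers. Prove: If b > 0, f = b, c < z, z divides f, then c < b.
f = b and z divides f, so z divides b. b > 0, so z ≤ b. c < z, so c < b.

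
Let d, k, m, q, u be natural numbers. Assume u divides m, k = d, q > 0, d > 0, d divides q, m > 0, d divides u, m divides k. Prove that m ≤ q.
d divides u and u divides m, hence d divides m. m > 0, so d ≤ m. From k = d and m divides k, m divides d. Because d > 0, m ≤ d. Since d ≤ m, d = m. From d divides q and q > 0, d ≤ q. d = m, so m ≤ q.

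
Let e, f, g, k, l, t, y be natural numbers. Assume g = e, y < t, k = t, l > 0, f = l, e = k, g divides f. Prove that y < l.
g = e and g divides f, therefore e divides f. Since e = k, k divides f. Since f = l, k divides l. l > 0, so k ≤ l. k = t, so t ≤ l. y < t, so y < l.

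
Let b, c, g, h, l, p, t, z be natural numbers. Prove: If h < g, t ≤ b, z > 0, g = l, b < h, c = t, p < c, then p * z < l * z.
Since c = t and p < c, p < t. Because t ≤ b, p < b. Since g = l and h < g, h < l. Since b < h, b < l. p < b, so p < l. From z > 0, by multiplying by a positive, p * z < l * z.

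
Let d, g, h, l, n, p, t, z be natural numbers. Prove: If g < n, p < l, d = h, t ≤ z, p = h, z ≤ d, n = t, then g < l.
From n = t and g < n, g < t. Since t ≤ z, g < z. Since d = h and z ≤ d, z ≤ h. Since p = h and p < l, h < l. Since z ≤ h, z < l. g < z, so g < l.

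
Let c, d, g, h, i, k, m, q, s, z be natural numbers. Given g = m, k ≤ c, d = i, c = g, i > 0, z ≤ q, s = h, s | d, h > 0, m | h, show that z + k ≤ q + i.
Since c = g and k ≤ c, k ≤ g. Since g = m, k ≤ m. m | h and h > 0, hence m ≤ h. Since k ≤ m, k ≤ h. d = i and s | d, therefore s | i. s = h, so h | i. Since i > 0, h ≤ i. k ≤ h, so k ≤ i. z ≤ q, so z + k ≤ q + i.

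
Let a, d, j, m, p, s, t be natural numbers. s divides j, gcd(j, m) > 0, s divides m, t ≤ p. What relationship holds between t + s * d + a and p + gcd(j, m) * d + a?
t + s * d + a ≤ p + gcd(j, m) * d + a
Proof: Because s divides j and s divides m, s divides gcd(j, m). gcd(j, m) > 0, so s ≤ gcd(j, m). By multiplying by a non-negative, s * d ≤ gcd(j, m) * d. t ≤ p, so t + s * d ≤ p + gcd(j, m) * d. Then t + s * d + a ≤ p + gcd(j, m) * d + a.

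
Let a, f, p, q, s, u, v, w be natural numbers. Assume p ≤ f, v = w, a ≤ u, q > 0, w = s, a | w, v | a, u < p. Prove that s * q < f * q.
v = w and v | a, so w | a. a | w, so a = w. Since w = s, a = s. Because u < p and p ≤ f, u < f. a ≤ u, so a < f. From a = s, s < f. q > 0, so s * q < f * q.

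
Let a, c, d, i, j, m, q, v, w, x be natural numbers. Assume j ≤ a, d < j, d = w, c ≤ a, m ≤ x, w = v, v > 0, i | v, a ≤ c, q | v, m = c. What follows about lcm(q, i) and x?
lcm(q, i) < x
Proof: q | v and i | v, thus lcm(q, i) | v. v > 0, so lcm(q, i) ≤ v. d = w and d < j, therefore w < j. w = v, so v < j. Since lcm(q, i) ≤ v, lcm(q, i) < j. a ≤ c and c ≤ a, so a = c. Since j ≤ a, j ≤ c. lcm(q, i) < j, so lcm(q, i) < c. m = c and m ≤ x, therefore c ≤ x. Since lcm(q, i) < c, lcm(q, i) < x.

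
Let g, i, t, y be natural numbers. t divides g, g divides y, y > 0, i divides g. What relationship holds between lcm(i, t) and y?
lcm(i, t) ≤ y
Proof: i divides g and t divides g, thus lcm(i, t) divides g. Since g divides y, lcm(i, t) divides y. Since y > 0, lcm(i, t) ≤ y.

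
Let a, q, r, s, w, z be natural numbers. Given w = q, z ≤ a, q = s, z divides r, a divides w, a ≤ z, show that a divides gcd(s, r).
w = q and q = s, so w = s. Since a divides w, a divides s. Because z ≤ a and a ≤ z, z = a. z divides r, so a divides r. From a divides s, a divides gcd(s, r).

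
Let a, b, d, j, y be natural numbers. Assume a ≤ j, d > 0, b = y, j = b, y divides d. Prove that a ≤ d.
Because j = b and b = y, j = y. Since a ≤ j, a ≤ y. From y divides d and d > 0, y ≤ d. Since a ≤ y, a ≤ d.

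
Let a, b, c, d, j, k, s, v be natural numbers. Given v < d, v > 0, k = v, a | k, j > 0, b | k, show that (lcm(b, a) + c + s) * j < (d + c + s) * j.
b | k and a | k, therefore lcm(b, a) | k. k = v, so lcm(b, a) | v. v > 0, so lcm(b, a) ≤ v. Since v < d, lcm(b, a) < d. Then lcm(b, a) + c < d + c. Then lcm(b, a) + c + s < d + c + s. From j > 0, (lcm(b, a) + c + s) * j < (d + c + s) * j.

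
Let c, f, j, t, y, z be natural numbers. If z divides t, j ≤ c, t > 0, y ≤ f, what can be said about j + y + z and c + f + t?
j + y + z ≤ c + f + t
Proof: j ≤ c and y ≤ f, thus j + y ≤ c + f. z divides t and t > 0, thus z ≤ t. j + y ≤ c + f, so j + y + z ≤ c + f + t.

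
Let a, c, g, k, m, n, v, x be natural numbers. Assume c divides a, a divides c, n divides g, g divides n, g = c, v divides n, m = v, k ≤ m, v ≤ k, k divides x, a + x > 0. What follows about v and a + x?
v ≤ a + x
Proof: Because c divides a and a divides c, c = a. Since n divides g and g divides n, n = g. Since g = c, n = c. v divides n, so v divides c. c = a, so v divides a. Because m = v and k ≤ m, k ≤ v. Since v ≤ k, k = v. From k divides x, v divides x. Since v divides a, v divides a + x. Since a + x > 0, v ≤ a + x.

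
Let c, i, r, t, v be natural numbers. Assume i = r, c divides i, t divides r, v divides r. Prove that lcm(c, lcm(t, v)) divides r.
Because i = r and c divides i, c divides r. Since t divides r and v divides r, lcm(t, v) divides r. c divides r, so lcm(c, lcm(t, v)) divides r.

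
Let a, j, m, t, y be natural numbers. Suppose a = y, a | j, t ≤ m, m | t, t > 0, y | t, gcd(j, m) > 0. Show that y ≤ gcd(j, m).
From a = y and a | j, y | j. Since m | t and t > 0, m ≤ t. Since t ≤ m, t = m. y | t, so y | m. Since y | j, y | gcd(j, m). Since gcd(j, m) > 0, y ≤ gcd(j, m).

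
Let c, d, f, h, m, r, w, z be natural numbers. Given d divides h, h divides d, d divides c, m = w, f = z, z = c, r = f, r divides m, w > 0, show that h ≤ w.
d divides h and h divides d, so d = h. f = z and z = c, therefore f = c. r = f and r divides m, so f divides m. Since f = c, c divides m. m = w, so c divides w. d divides c, so d divides w. Since w > 0, d ≤ w. d = h, so h ≤ w.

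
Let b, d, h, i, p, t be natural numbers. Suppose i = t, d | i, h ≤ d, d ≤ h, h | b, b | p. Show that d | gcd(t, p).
From i = t and d | i, d | t. h ≤ d and d ≤ h, so h = d. h | b, so d | b. b | p, so d | p. Since d | t, d | gcd(t, p).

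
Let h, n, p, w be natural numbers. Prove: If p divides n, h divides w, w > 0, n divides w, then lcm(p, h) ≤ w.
Since p divides n and n divides w, p divides w. Because h divides w, lcm(p, h) divides w. w > 0, so lcm(p, h) ≤ w.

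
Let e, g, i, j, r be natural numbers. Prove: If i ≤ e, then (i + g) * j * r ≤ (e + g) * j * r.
From i ≤ e, i + g ≤ e + g. Then (i + g) * j ≤ (e + g) * j. Then (i + g) * j * r ≤ (e + g) * j * r.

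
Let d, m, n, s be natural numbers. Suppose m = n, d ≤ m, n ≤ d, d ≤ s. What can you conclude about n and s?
n ≤ s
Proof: m = n and d ≤ m, hence d ≤ n. Since n ≤ d, d = n. d ≤ s, so n ≤ s.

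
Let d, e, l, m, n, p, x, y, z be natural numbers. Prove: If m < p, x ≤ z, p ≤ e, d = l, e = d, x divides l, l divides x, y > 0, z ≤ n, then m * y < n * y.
From e = d and d = l, e = l. l divides x and x divides l, thus l = x. Since e = l, e = x. m < p and p ≤ e, therefore m < e. From e = x, m < x. Since x ≤ z and z ≤ n, x ≤ n. Because m < x, m < n. Since y > 0, by multiplying by a positive, m * y < n * y.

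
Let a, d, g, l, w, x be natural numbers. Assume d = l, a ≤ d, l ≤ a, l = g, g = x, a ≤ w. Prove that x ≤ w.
Because d = l and a ≤ d, a ≤ l. l ≤ a, so a = l. Because l = g, a = g. g = x, so a = x. a ≤ w, so x ≤ w.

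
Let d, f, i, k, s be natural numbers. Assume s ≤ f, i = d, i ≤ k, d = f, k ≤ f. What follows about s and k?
s ≤ k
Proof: i = d and d = f, so i = f. i ≤ k, so f ≤ k. Since k ≤ f, f = k. Since s ≤ f, s ≤ k.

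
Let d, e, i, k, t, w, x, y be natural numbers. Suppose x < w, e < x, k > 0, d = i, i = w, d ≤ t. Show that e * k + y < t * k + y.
d = i and i = w, hence d = w. d ≤ t, so w ≤ t. Since x < w, x < t. e < x, so e < t. Since k > 0, by multiplying by a positive, e * k < t * k. Then e * k + y < t * k + y.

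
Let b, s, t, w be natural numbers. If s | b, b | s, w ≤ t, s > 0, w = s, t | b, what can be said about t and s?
t = s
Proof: b | s and s | b, therefore b = s. Since t | b, t | s. Since s > 0, t ≤ s. w = s and w ≤ t, so s ≤ t. Since t ≤ s, t = s.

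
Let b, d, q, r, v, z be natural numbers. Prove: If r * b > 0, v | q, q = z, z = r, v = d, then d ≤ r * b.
From q = z and z = r, q = r. Since v | q, v | r. Since v = d, d | r. Then d | r * b. Since r * b > 0, d ≤ r * b.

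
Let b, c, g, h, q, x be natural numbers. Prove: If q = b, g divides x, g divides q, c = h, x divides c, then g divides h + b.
From g divides x and x divides c, g divides c. Since c = h, g divides h. Because q = b and g divides q, g divides b. Since g divides h, g divides h + b.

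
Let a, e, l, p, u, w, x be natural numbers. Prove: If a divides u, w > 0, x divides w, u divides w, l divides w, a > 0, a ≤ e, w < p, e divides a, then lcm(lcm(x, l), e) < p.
x divides w and l divides w, therefore lcm(x, l) divides w. From e divides a and a > 0, e ≤ a. a ≤ e, so a = e. a divides u and u divides w, thus a divides w. a = e, so e divides w. Since lcm(x, l) divides w, lcm(lcm(x, l), e) divides w. Since w > 0, lcm(lcm(x, l), e) ≤ w. w < p, so lcm(lcm(x, l), e) < p.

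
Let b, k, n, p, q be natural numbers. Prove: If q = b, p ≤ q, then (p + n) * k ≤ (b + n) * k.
Since q = b and p ≤ q, p ≤ b. Then p + n ≤ b + n. Then (p + n) * k ≤ (b + n) * k.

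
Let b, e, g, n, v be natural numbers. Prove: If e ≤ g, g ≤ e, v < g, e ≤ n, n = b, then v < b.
g ≤ e and e ≤ g, thus g = e. v < g, so v < e. Because n = b and e ≤ n, e ≤ b. v < e, so v < b.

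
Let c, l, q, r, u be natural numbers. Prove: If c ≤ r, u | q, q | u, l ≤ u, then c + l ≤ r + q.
u | q and q | u, thus u = q. Because l ≤ u, l ≤ q. Since c ≤ r, c + l ≤ r + q.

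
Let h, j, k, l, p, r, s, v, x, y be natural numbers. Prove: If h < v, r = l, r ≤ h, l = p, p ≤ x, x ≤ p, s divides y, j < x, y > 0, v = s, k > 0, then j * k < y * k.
From r = l and l = p, r = p. Because p ≤ x and x ≤ p, p = x. Since r = p, r = x. Since r ≤ h and h < v, r < v. Since v = s, r < s. Because r = x, x < s. s divides y and y > 0, hence s ≤ y. Since x < s, x < y. Since j < x, j < y. From k > 0, by multiplying by a positive, j * k < y * k.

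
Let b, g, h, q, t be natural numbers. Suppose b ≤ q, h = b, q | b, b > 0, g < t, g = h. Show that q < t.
Since g = h and h = b, g = b. From q | b and b > 0, q ≤ b. Since b ≤ q, b = q. g = b, so g = q. Since g < t, q < t.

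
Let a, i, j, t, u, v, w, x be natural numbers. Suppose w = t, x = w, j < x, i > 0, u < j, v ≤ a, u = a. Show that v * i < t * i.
Since x = w and w = t, x = t. u = a and u < j, thus a < j. Since j < x, a < x. Since v ≤ a, v < x. x = t, so v < t. Combining with i > 0, by multiplying by a positive, v * i < t * i.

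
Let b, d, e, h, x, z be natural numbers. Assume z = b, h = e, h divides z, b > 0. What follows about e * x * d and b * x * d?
e * x * d ≤ b * x * d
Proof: z = b and h divides z, thus h divides b. Since h = e, e divides b. From b > 0, e ≤ b. By multiplying by a non-negative, e * x ≤ b * x. By multiplying by a non-negative, e * x * d ≤ b * x * d.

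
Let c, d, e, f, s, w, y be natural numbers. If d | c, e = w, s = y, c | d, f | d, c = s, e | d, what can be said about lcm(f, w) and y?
lcm(f, w) | y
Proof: c = s and s = y, thus c = y. Because d | c and c | d, d = c. From e = w and e | d, w | d. f | d, so lcm(f, w) | d. d = c, so lcm(f, w) | c. Since c = y, lcm(f, w) | y.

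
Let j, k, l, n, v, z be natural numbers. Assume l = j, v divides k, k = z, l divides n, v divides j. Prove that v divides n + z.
From l = j and l divides n, j divides n. v divides j, so v divides n. k = z and v divides k, therefore v divides z. Since v divides n, v divides n + z.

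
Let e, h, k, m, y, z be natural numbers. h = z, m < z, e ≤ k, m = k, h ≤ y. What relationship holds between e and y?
e < y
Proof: m = k and m < z, hence k < z. From e ≤ k, e < z. From h = z and h ≤ y, z ≤ y. e < z, so e < y.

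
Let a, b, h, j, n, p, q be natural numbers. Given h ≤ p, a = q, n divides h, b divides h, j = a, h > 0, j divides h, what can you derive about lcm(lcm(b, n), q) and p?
lcm(lcm(b, n), q) ≤ p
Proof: b divides h and n divides h, therefore lcm(b, n) divides h. j = a and a = q, therefore j = q. Because j divides h, q divides h. lcm(b, n) divides h, so lcm(lcm(b, n), q) divides h. Since h > 0, lcm(lcm(b, n), q) ≤ h. Because h ≤ p, lcm(lcm(b, n), q) ≤ p.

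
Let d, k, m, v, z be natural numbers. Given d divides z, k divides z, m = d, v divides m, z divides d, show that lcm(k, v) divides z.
d divides z and z divides d, so d = z. m = d, so m = z. Because v divides m, v divides z. Since k divides z, lcm(k, v) divides z.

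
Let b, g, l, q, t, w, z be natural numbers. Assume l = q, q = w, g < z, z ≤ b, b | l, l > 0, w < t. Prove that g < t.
l = q and q = w, hence l = w. g < z and z ≤ b, hence g < b. b | l and l > 0, hence b ≤ l. Since g < b, g < l. From l = w, g < w. w < t, so g < t.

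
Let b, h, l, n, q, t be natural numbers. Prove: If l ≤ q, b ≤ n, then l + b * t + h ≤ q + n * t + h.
Since b ≤ n, by multiplying by a non-negative, b * t ≤ n * t. l ≤ q, so l + b * t ≤ q + n * t. Then l + b * t + h ≤ q + n * t + h.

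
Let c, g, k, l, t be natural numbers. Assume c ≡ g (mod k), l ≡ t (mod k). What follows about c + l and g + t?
c + l ≡ g + t (mod k)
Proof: c ≡ g (mod k) and l ≡ t (mod k). By adding congruences, c + l ≡ g + t (mod k).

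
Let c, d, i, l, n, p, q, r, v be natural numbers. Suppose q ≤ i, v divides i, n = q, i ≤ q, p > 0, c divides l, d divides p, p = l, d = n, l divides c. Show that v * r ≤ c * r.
l divides c and c divides l, so l = c. Since p = l, p = c. q ≤ i and i ≤ q, hence q = i. From d = n and d divides p, n divides p. n = q, so q divides p. Because q = i, i divides p. Since v divides i, v divides p. Because p > 0, v ≤ p. p = c, so v ≤ c. By multiplying by a non-negative, v * r ≤ c * r.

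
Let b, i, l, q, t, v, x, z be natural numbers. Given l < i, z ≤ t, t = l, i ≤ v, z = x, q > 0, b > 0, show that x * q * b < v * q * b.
z = x and z ≤ t, thus x ≤ t. Since t = l, x ≤ l. Since l < i and i ≤ v, l < v. x ≤ l, so x < v. Using q > 0 and multiplying by a positive, x * q < v * q. Because b > 0, by multiplying by a positive, x * q * b < v * q * b.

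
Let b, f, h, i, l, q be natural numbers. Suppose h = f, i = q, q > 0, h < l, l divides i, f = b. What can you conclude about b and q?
b < q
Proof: h = f and f = b, so h = b. h < l, so b < l. Because i = q and l divides i, l divides q. Since q > 0, l ≤ q. b < l, so b < q.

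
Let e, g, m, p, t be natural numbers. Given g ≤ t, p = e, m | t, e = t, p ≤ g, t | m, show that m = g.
m | t and t | m, hence m = t. p = e and e = t, therefore p = t. Since p ≤ g, t ≤ g. g ≤ t, so t = g. m = t, so m = g.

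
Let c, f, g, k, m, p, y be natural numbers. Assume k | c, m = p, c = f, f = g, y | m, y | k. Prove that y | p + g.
m = p and y | m, therefore y | p. Since c = f and f = g, c = g. y | k and k | c, hence y | c. Since c = g, y | g. From y | p, y | p + g.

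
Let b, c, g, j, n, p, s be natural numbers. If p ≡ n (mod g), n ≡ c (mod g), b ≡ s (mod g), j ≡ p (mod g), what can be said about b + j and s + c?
b + j ≡ s + c (mod g)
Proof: From j ≡ p (mod g) and p ≡ n (mod g), j ≡ n (mod g). Since n ≡ c (mod g), j ≡ c (mod g). Because b ≡ s (mod g), b + j ≡ s + c (mod g).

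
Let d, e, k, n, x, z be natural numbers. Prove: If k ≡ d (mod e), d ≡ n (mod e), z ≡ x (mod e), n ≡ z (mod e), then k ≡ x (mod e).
k ≡ d (mod e) and d ≡ n (mod e), hence k ≡ n (mod e). Since n ≡ z (mod e), k ≡ z (mod e). Since z ≡ x (mod e), k ≡ x (mod e).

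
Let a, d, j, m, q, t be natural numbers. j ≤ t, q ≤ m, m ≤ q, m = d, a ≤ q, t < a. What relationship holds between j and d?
j < d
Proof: j ≤ t and t < a, thus j < a. q ≤ m and m ≤ q, thus q = m. a ≤ q, so a ≤ m. Since j < a, j < m. Since m = d, j < d.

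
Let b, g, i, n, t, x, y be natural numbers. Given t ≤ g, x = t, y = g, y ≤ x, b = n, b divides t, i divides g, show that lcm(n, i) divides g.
Since y = g and y ≤ x, g ≤ x. From x = t, g ≤ t. t ≤ g, so t = g. b = n and b divides t, hence n divides t. Since t = g, n divides g. i divides g, so lcm(n, i) divides g.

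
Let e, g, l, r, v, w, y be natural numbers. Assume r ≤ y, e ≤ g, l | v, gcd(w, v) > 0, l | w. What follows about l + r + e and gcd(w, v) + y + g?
l + r + e ≤ gcd(w, v) + y + g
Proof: Because l | w and l | v, l | gcd(w, v). gcd(w, v) > 0, so l ≤ gcd(w, v). r ≤ y and e ≤ g, therefore r + e ≤ y + g. Since l ≤ gcd(w, v), l + r + e ≤ gcd(w, v) + y + g.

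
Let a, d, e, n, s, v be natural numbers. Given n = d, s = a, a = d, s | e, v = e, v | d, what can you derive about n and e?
n = e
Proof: Since s = a and a = d, s = d. s | e, so d | e. v = e and v | d, thus e | d. d | e, so d = e. Since n = d, n = e.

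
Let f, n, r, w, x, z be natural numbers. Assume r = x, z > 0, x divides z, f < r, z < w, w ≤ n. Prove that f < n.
r = x and f < r, thus f < x. Since x divides z and z > 0, x ≤ z. Since z < w, x < w. w ≤ n, so x < n. Since f < x, f < n.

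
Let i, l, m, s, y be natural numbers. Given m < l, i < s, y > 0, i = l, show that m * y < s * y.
i = l and i < s, hence l < s. m < l, so m < s. Combined with y > 0, by multiplying by a positive, m * y < s * y.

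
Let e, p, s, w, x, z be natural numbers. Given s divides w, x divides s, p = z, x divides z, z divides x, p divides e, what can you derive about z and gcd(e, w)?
z divides gcd(e, w)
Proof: p = z and p divides e, hence z divides e. Since x divides z and z divides x, x = z. x divides s and s divides w, hence x divides w. Since x = z, z divides w. z divides e, so z divides gcd(e, w).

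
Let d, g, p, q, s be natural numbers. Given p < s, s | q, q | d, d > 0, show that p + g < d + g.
Because s | q and q | d, s | d. Since d > 0, s ≤ d. Since p < s, p < d. Then p + g < d + g.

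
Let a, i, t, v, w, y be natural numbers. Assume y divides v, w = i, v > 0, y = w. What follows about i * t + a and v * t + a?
i * t + a ≤ v * t + a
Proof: Since y = w and w = i, y = i. y divides v and v > 0, therefore y ≤ v. y = i, so i ≤ v. By multiplying by a non-negative, i * t ≤ v * t. Then i * t + a ≤ v * t + a.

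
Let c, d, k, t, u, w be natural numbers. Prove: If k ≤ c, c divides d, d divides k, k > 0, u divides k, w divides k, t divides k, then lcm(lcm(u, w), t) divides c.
c divides d and d divides k, thus c divides k. Since k > 0, c ≤ k. Since k ≤ c, k = c. u divides k and w divides k, so lcm(u, w) divides k. From t divides k, lcm(lcm(u, w), t) divides k. k = c, so lcm(lcm(u, w), t) divides c.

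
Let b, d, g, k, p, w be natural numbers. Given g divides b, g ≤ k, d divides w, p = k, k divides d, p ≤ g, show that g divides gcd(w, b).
p = k and p ≤ g, so k ≤ g. g ≤ k, so k = g. Since k divides d and d divides w, k divides w. Since k = g, g divides w. From g divides b, g divides gcd(w, b).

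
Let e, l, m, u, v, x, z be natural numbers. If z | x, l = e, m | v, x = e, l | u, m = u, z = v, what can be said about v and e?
v = e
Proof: Because z = v and z | x, v | x. x = e, so v | e. Since l = e and l | u, e | u. m = u and m | v, hence u | v. Since e | u, e | v. From v | e, v = e.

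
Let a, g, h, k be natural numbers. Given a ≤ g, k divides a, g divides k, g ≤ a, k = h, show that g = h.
Because a ≤ g and g ≤ a, a = g. k divides a, so k divides g. Since g divides k, g = k. Since k = h, g = h.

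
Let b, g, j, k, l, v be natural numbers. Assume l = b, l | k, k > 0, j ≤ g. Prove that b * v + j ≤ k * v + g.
l | k and k > 0, so l ≤ k. Since l = b, b ≤ k. Then b * v ≤ k * v. Since j ≤ g, b * v + j ≤ k * v + g.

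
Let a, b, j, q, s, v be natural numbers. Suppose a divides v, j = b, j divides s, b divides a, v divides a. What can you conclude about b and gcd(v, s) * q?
b divides gcd(v, s) * q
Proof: From a divides v and v divides a, a = v. b divides a, so b divides v. j = b and j divides s, therefore b divides s. b divides v, so b divides gcd(v, s). Then b divides gcd(v, s) * q.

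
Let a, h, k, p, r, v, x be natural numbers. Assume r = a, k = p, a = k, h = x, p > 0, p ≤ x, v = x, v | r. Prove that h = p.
From r = a and v | r, v | a. Since a = k, v | k. Since v = x, x | k. Because k = p, x | p. From p > 0, x ≤ p. Since p ≤ x, x = p. Since h = x, h = p.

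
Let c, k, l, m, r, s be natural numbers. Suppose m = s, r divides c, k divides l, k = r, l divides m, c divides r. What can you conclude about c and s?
c divides s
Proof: r divides c and c divides r, therefore r = c. Since k = r and k divides l, r divides l. Since l divides m, r divides m. Since m = s, r divides s. Since r = c, c divides s.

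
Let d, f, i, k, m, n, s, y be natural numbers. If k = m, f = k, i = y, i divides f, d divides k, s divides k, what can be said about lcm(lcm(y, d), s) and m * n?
lcm(lcm(y, d), s) divides m * n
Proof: i = y and i divides f, so y divides f. Since f = k, y divides k. d divides k, so lcm(y, d) divides k. Since s divides k, lcm(lcm(y, d), s) divides k. k = m, so lcm(lcm(y, d), s) divides m. Then lcm(lcm(y, d), s) divides m * n.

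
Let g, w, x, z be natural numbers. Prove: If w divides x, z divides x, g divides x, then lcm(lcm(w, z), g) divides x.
Since w divides x and z divides x, lcm(w, z) divides x. g divides x, so lcm(lcm(w, z), g) divides x.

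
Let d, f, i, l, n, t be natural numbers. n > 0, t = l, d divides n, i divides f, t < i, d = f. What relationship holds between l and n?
l < n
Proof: t = l and t < i, therefore l < i. From d = f and d divides n, f divides n. Since i divides f, i divides n. n > 0, so i ≤ n. l < i, so l < n.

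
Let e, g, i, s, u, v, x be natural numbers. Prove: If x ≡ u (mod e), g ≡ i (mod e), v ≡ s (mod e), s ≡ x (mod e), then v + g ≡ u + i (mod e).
Because v ≡ s (mod e) and s ≡ x (mod e), v ≡ x (mod e). x ≡ u (mod e), so v ≡ u (mod e). g ≡ i (mod e), so v + g ≡ u + i (mod e).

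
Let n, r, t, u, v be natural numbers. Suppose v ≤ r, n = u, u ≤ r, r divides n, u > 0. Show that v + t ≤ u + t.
Since n = u and r divides n, r divides u. Since u > 0, r ≤ u. u ≤ r, so r = u. Because v ≤ r, v ≤ u. Then v + t ≤ u + t.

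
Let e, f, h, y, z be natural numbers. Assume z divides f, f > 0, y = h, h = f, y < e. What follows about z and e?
z < e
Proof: z divides f and f > 0, so z ≤ f. From y = h and h = f, y = f. Since y < e, f < e. z ≤ f, so z < e.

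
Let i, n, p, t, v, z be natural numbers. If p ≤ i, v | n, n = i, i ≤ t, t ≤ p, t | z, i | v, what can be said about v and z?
v | z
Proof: t ≤ p and p ≤ i, so t ≤ i. i ≤ t, so t = i. From n = i and v | n, v | i. Since i | v, i = v. t = i, so t = v. Since t | z, v | z.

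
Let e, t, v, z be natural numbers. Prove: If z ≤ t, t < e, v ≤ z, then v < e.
Because v ≤ z and z ≤ t, v ≤ t. Since t < e, v < e.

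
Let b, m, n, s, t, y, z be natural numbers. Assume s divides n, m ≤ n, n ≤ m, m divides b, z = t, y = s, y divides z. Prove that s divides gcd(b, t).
From m ≤ n and n ≤ m, m = n. Since m divides b, n divides b. s divides n, so s divides b. y = s and y divides z, so s divides z. Since z = t, s divides t. Since s divides b, s divides gcd(b, t).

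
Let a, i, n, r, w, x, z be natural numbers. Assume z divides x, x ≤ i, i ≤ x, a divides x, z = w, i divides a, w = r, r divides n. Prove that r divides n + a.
Because z = w and w = r, z = r. i ≤ x and x ≤ i, so i = x. Since i divides a, x divides a. Since a divides x, x = a. z divides x, so z divides a. Since z = r, r divides a. r divides n, so r divides n + a.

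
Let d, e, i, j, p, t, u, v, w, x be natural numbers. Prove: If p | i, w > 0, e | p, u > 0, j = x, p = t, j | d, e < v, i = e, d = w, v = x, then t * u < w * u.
i = e and p | i, so p | e. Because e | p, e = p. Since p = t, e = t. Because v = x and e < v, e < x. Since e = t, t < x. From j = x and j | d, x | d. From d = w, x | w. Since w > 0, x ≤ w. t < x, so t < w. From u > 0, t * u < w * u.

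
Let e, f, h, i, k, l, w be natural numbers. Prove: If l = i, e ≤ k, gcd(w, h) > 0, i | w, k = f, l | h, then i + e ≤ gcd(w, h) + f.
l = i and l | h, therefore i | h. Because i | w, i | gcd(w, h). Since gcd(w, h) > 0, i ≤ gcd(w, h). k = f and e ≤ k, hence e ≤ f. i ≤ gcd(w, h), so i + e ≤ gcd(w, h) + f.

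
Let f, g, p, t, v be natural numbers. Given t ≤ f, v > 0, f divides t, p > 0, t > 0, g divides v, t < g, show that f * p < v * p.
f divides t and t > 0, thus f ≤ t. t ≤ f, so t = f. Because g divides v and v > 0, g ≤ v. Since t < g, t < v. t = f, so f < v. Combining with p > 0, by multiplying by a positive, f * p < v * p.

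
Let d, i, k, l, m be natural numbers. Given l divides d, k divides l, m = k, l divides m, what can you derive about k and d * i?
k divides d * i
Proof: m = k and l divides m, hence l divides k. Because k divides l, l = k. From l divides d, k divides d. Then k divides d * i.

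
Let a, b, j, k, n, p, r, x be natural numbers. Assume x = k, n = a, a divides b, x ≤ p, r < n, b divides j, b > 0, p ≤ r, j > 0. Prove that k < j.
x = k and x ≤ p, hence k ≤ p. Because n = a and r < n, r < a. p ≤ r, so p < a. a divides b and b > 0, therefore a ≤ b. p < a, so p < b. Since k ≤ p, k < b. From b divides j and j > 0, b ≤ j. k < b, so k < j.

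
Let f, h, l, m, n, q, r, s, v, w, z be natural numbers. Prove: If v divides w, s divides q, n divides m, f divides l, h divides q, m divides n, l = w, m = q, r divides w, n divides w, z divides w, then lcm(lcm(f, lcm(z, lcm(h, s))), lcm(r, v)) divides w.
l = w and f divides l, therefore f divides w. Since h divides q and s divides q, lcm(h, s) divides q. Because n divides m and m divides n, n = m. Since m = q, n = q. Because n divides w, q divides w. From lcm(h, s) divides q, lcm(h, s) divides w. Since z divides w, lcm(z, lcm(h, s)) divides w. f divides w, so lcm(f, lcm(z, lcm(h, s))) divides w. r divides w and v divides w, so lcm(r, v) divides w. From lcm(f, lcm(z, lcm(h, s))) divides w, lcm(lcm(f, lcm(z, lcm(h, s))), lcm(r, v)) divides w.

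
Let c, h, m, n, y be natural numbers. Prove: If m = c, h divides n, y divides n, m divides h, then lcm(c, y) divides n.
Since m divides h and h divides n, m divides n. Since m = c, c divides n. Because y divides n, lcm(c, y) divides n.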